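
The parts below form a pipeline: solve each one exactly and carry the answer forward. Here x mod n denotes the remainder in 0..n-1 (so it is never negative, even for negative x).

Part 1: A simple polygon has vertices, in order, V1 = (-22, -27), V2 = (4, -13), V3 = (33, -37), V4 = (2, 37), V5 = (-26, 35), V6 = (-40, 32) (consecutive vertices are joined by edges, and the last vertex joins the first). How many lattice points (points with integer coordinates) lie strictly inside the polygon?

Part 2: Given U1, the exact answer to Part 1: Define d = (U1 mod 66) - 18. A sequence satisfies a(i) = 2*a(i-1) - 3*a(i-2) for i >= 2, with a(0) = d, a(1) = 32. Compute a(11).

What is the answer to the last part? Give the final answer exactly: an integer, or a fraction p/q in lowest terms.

Part 1: cross terms: (-22*-13 - 4*-27)=394, (4*-37 - 33*-13)=281, (33*37 - 2*-37)=1295, (2*35 - -26*37)=1032, (-26*32 - -40*35)=568, (-40*-27 - -22*32)=1784; twice the area = |5354| = 5354; area = 2677; boundary points = 2 + 1 + 1 + 2 + 1 + 1 = 8; strictly interior points = area - boundary/2 + 1 = 2674; answer 2674
Part 2: U1 = 2674; d = 16; a(2) = 2*(32) - 3*(16) = 16; iterating: a(2)=16, a(3)=-64, a(4)=-176, a(5)=-160, a(6)=208, a(7)=896, a(8)=1168, a(9)=-352, a(10)=-4208, a(11)=-7360; answer -7360

-7360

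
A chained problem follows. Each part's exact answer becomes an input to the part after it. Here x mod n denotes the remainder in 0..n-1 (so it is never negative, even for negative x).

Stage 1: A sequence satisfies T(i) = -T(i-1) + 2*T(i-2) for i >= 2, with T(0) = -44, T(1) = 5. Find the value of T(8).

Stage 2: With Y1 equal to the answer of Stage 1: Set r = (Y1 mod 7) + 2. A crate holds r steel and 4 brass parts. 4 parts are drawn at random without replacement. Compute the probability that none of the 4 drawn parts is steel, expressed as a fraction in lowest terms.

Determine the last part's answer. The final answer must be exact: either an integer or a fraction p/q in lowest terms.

1/330

Stage 1: T(2) = -1*(5) + 2*(-44) = -93; iterating: T(2)=-93, T(3)=103, T(4)=-289, T(5)=495, T(6)=-1073, T(7)=2063, T(8)=-4209; answer -4209
Stage 2: Y1 = -4209; r = 7; total draws C(11,4) = 330; favorable C(4,4) = 1; P = 1/330; answer 1/330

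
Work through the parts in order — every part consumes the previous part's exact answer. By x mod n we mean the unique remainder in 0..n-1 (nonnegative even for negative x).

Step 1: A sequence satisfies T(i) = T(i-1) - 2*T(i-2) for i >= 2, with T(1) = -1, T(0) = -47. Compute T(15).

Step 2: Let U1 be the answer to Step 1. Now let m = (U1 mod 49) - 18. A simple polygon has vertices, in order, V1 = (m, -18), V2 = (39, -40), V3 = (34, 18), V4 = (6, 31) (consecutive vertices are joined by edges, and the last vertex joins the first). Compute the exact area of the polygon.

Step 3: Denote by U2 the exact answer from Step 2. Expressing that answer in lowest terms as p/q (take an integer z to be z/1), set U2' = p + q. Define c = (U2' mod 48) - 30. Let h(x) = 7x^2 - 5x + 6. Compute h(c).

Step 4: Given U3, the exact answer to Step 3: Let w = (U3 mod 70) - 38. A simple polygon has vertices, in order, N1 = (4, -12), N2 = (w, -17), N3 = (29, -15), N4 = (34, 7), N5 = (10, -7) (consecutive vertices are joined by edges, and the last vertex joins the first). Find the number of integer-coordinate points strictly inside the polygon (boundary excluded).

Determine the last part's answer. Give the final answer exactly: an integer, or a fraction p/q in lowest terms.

Step 1: T(2) = 1*(-1) - 2*(-47) = 93; iterating: T(2)=93, T(3)=95, T(4)=-91, T(5)=-281, T(6)=-99, T(7)=463, T(8)=661, T(9)=-265, T(10)=-1587, T(11)=-1057, T(12)=2117, T(13)=4231, T(14)=-3, T(15)=-8465; answer -8465
Step 2: U1 = -8465; m = -6; cross terms: (-6*-40 - 39*-18)=942, (39*18 - 34*-40)=2062, (34*31 - 6*18)=946, (6*-18 - -6*31)=78; twice the area = |4028| = 4028; area = 2014; answer 2014
Step 3: U2 = 2014; threaded value p + q = 2015; c = 17; 7*(17)^2 - 5*(17)^1 + 6 = (2023) + (-85) + (6) = 1944; answer 1944
Step 4: U3 = 1944; w = 16; cross terms: (4*-17 - 16*-12)=124, (16*-15 - 29*-17)=253, (29*7 - 34*-15)=713, (34*-7 - 10*7)=-308, (10*-12 - 4*-7)=-92; twice the area = |690| = 690; area = 345; boundary points = 1 + 1 + 1 + 2 + 1 = 6; strictly interior points = area - boundary/2 + 1 = 343; answer 343

343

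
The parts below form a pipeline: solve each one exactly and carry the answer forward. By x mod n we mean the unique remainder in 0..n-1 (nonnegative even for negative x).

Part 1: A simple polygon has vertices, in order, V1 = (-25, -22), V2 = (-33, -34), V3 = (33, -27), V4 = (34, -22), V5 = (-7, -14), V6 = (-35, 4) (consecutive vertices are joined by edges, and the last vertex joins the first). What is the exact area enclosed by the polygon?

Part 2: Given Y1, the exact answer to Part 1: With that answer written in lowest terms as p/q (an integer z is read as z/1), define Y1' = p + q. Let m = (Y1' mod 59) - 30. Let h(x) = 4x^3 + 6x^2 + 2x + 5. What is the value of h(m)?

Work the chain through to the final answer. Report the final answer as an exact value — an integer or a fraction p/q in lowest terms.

21425

Part 1: cross terms: (-25*-34 - -33*-22)=124, (-33*-27 - 33*-34)=2013, (33*-22 - 34*-27)=192, (34*-14 - -7*-22)=-630, (-7*4 - -35*-14)=-518, (-35*-22 - -25*4)=870; twice the area = |2051| = 2051; area = 2051/2; answer 2051/2
Part 2: Y1 = 2051/2; threaded value p + q = 2053; m = 17; 4*(17)^3 + 6*(17)^2 + 2*(17)^1 + 5 = (19652) + (1734) + (34) + (5) = 21425; answer 21425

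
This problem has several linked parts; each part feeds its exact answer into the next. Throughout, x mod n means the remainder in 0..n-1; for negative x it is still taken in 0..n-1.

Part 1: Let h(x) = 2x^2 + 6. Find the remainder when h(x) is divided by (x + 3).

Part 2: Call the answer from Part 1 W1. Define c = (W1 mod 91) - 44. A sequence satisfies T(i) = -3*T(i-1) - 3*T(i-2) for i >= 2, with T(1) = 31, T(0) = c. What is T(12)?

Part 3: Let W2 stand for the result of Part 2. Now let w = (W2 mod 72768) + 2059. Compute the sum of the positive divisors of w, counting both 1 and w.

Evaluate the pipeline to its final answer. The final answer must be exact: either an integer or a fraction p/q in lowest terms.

65736

Part 1: remainder = value at the root: 2*(-3)^2 + 6 = (18) + (6) = 24; answer 24
Part 2: W1 = 24; c = -20; T(2) = -3*(31) - 3*(-20) = -33; iterating: T(2)=-33, T(3)=6, T(4)=81, T(5)=-261, T(6)=540, T(7)=-837, T(8)=891, T(9)=-162, T(10)=-2187, T(11)=7047, T(12)=-14580; answer -14580
Part 3: W2 = -14580; w = 60247; 60247 = 11 * 5477; sigma = (1 + 11) * (1 + 5477) = 12 * 5478 = 65736; answer 65736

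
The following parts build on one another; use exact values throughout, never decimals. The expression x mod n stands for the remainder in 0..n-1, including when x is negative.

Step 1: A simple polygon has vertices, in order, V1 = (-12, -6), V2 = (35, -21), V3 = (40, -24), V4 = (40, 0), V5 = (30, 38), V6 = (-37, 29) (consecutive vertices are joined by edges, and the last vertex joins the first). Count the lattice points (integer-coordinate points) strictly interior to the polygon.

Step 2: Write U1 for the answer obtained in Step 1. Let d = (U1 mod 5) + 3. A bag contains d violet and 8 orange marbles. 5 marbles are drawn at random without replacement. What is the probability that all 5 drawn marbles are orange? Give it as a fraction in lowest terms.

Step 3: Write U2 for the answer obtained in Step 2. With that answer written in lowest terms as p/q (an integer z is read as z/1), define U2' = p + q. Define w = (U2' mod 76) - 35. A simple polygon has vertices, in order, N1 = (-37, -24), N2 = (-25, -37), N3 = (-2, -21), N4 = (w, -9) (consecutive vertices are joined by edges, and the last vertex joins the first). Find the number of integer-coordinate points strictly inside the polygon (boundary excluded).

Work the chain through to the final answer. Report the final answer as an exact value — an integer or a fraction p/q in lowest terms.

Step 1: cross terms: (-12*-21 - 35*-6)=462, (35*-24 - 40*-21)=0, (40*0 - 40*-24)=960, (40*38 - 30*0)=1520, (30*29 - -37*38)=2276, (-37*-6 - -12*29)=570; twice the area = |5788| = 5788; area = 2894; boundary points = 1 + 1 + 24 + 2 + 1 + 5 = 34; strictly interior points = area - boundary/2 + 1 = 2878; answer 2878
Step 2: U1 = 2878; d = 6; total draws C(14,5) = 2002; favorable C(8,5) = 56; P = 4/143; answer 4/143
Step 3: U2 = 4/143; threaded value p + q = 147; w = 36; cross terms: (-37*-37 - -25*-24)=769, (-25*-21 - -2*-37)=451, (-2*-9 - 36*-21)=774, (36*-24 - -37*-9)=-1197; twice the area = |797| = 797; area = 797/2; boundary points = 1 + 1 + 2 + 1 = 5; strictly interior points = area - boundary/2 + 1 = 397; answer 397

397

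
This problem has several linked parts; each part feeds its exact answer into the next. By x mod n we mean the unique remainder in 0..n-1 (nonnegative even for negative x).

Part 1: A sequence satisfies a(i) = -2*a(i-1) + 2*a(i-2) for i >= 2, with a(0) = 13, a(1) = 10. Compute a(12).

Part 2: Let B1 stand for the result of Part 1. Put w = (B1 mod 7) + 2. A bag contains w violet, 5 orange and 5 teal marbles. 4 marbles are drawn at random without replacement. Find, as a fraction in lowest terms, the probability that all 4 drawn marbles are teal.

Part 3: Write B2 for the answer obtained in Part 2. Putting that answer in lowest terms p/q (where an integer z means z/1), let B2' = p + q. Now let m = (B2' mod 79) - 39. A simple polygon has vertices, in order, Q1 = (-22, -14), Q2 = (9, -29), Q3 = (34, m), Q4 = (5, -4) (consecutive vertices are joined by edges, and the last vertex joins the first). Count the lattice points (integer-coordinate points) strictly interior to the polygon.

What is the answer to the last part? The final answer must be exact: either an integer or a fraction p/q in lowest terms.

777

Part 1: a(2) = -2*(10) + 2*(13) = 6; iterating: a(2)=6, a(3)=8, a(4)=-4, a(5)=24, a(6)=-56, a(7)=160, a(8)=-432, a(9)=1184, a(10)=-3232, a(11)=8832, a(12)=-24128; answer -24128
Part 2: B1 = -24128; w = 3; total draws C(13,4) = 715; favorable C(5,4) = 5; P = 1/143; answer 1/143
Part 3: B2 = 1/143; threaded value p + q = 144; m = 26; cross terms: (-22*-29 - 9*-14)=764, (9*26 - 34*-29)=1220, (34*-4 - 5*26)=-266, (5*-14 - -22*-4)=-158; twice the area = |1560| = 1560; area = 780; boundary points = 1 + 5 + 1 + 1 = 8; strictly interior points = area - boundary/2 + 1 = 777; answer 777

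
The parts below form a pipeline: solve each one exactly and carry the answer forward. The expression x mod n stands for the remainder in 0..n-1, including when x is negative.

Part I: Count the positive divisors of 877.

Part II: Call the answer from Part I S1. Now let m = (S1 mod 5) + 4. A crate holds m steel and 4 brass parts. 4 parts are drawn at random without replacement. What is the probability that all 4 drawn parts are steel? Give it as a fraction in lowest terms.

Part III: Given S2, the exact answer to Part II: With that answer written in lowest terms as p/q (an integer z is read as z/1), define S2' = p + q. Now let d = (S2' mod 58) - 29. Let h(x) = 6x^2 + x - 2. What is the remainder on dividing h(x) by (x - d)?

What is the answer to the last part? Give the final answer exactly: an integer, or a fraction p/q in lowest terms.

1160

Part I: 877 is prime, so its only divisors are 1 and 877; count = 2; answer 2
Part II: S1 = 2; m = 6; total draws C(10,4) = 210; favorable C(6,4) = 15; P = 1/14; answer 1/14
Part III: S2 = 1/14; threaded value p + q = 15; d = -14; remainder = value at the root: 6*(-14)^2 + 1*(-14)^1 - 2 = (1176) + (-14) + (-2) = 1160; answer 1160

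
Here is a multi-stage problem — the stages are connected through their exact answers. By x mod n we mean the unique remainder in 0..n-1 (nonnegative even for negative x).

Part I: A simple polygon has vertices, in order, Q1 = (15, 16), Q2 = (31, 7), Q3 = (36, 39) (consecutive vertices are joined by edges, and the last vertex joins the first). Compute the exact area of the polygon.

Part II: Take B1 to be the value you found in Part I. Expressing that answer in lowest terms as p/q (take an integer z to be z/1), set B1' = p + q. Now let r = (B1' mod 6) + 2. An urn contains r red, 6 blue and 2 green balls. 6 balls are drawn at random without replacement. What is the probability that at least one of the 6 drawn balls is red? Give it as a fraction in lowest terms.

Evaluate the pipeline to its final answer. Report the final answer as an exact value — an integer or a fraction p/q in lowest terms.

31/33

Part I: cross terms: (15*7 - 31*16)=-391, (31*39 - 36*7)=957, (36*16 - 15*39)=-9; twice the area = |557| = 557; area = 557/2; answer 557/2
Part II: B1 = 557/2; threaded value p + q = 559; r = 3; total draws C(11,6) = 462; complement C(8,6) = 28; favorable 462 - 28 = 434; P = 31/33; answer 31/33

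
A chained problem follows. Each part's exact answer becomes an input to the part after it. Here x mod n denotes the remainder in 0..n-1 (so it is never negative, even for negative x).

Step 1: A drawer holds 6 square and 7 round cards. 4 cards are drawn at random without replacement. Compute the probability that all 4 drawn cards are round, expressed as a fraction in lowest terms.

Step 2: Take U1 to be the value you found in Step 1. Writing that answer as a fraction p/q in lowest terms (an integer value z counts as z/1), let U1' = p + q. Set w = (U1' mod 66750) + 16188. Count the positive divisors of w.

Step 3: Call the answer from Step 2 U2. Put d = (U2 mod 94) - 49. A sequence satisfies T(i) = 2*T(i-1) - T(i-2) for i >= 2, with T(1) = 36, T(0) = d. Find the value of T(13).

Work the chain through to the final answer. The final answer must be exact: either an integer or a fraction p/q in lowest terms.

Step 1: total draws C(13,4) = 715; favorable C(7,4) = 35; P = 7/143; answer 7/143
Step 2: U1 = 7/143; threaded value p + q = 150; w = 16338; 16338 = 2 * 3 * 7 * 389; number of divisors = (1+1) * (1+1) * (1+1) * (1+1) = 16; answer 16
Step 3: U2 = 16; d = -33; T(2) = 2*(36) - 1*(-33) = 105; iterating: T(2)=105, T(3)=174, T(4)=243, T(5)=312, T(6)=381, T(7)=450, T(8)=519, T(9)=588, T(10)=657, T(11)=726, T(12)=795, T(13)=864; answer 864

864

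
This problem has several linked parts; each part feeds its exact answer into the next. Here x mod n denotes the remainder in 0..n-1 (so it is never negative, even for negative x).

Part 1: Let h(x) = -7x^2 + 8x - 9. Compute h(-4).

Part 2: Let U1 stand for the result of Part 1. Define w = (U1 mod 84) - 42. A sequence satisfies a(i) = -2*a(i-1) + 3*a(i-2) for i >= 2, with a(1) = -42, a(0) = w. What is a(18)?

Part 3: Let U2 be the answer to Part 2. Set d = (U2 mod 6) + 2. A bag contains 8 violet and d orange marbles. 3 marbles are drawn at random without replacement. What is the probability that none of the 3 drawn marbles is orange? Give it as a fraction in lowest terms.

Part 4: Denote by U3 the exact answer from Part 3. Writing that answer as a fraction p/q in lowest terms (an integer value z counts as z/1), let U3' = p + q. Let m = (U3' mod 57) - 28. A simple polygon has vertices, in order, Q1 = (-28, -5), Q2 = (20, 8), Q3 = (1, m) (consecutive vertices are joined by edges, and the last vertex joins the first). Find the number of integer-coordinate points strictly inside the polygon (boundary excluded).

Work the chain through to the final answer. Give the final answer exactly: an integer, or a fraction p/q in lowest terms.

Part 1: -7*(-4)^2 + 8*(-4)^1 - 9 = (-112) + (-32) + (-9) = -153; answer -153
Part 2: U1 = -153; w = -27; a(2) = -2*(-42) + 3*(-27) = 3; iterating: a(2)=3, a(3)=-132, a(4)=273, a(5)=-942, a(6)=2703, a(7)=-8232, a(8)=24573, a(9)=-73842, a(10)=221403, a(11)=-664332, a(12)=1992873, a(13)=-5978742, a(14)=17936103, a(15)=-53808432, a(16)=161425173, a(17)=-484275642, a(18)=1452826803; answer 1452826803
Part 3: U2 = 1452826803; d = 5; total draws C(13,3) = 286; favorable C(8,3) = 56; P = 28/143; answer 28/143
Part 4: U3 = 28/143; threaded value p + q = 171; m = -28; cross terms: (-28*8 - 20*-5)=-124, (20*-28 - 1*8)=-568, (1*-5 - -28*-28)=-789; twice the area = |-1481| = 1481; area = 1481/2; boundary points = 1 + 1 + 1 = 3; strictly interior points = area - boundary/2 + 1 = 740; answer 740

740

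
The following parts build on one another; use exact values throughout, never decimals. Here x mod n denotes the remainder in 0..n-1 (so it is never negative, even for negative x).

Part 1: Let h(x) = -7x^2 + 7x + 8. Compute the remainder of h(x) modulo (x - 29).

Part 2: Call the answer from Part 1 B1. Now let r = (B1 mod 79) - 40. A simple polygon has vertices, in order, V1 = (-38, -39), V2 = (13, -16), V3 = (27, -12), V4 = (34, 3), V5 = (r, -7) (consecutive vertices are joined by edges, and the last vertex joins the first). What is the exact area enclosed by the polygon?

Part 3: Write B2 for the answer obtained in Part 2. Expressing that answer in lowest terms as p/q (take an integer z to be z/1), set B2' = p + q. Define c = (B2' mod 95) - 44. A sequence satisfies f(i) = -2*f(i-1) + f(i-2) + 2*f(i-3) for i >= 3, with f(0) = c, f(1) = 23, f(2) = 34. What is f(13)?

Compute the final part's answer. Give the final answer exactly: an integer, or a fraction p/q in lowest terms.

Part 1: remainder = value at the root: -7*(29)^2 + 7*(29)^1 + 8 = (-5887) + (203) + (8) = -5676; answer -5676
Part 2: B1 = -5676; r = -28; cross terms: (-38*-16 - 13*-39)=1115, (13*-12 - 27*-16)=276, (27*3 - 34*-12)=489, (34*-7 - -28*3)=-154, (-28*-39 - -38*-7)=826; twice the area = |2552| = 2552; area = 1276; answer 1276
Part 3: B2 = 1276; threaded value p + q = 1277; c = -2; f(3) = -2*(34) + 1*(23) + 2*(-2) = -49; iterating: f(3)=-49, f(4)=178, f(5)=-337, f(6)=754, f(7)=-1489, f(8)=3058, f(9)=-6097, f(10)=12274, f(11)=-24529, f(12)=49138, f(13)=-98257; answer -98257

-98257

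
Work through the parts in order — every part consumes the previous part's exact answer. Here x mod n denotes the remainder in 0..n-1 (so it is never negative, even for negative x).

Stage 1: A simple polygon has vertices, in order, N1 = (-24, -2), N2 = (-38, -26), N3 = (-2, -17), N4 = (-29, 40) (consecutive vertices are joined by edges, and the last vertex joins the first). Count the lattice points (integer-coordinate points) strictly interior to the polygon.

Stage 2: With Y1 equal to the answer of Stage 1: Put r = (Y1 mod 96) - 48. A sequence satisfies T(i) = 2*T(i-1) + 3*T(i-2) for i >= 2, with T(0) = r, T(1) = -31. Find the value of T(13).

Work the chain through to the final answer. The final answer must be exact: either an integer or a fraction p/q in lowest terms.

-23914831

Stage 1: cross terms: (-24*-26 - -38*-2)=548, (-38*-17 - -2*-26)=594, (-2*40 - -29*-17)=-573, (-29*-2 - -24*40)=1018; twice the area = |1587| = 1587; area = 1587/2; boundary points = 2 + 9 + 3 + 1 = 15; strictly interior points = area - boundary/2 + 1 = 787; answer 787
Stage 2: Y1 = 787; r = -29; T(2) = 2*(-31) + 3*(-29) = -149; iterating: T(2)=-149, T(3)=-391, T(4)=-1229, T(5)=-3631, T(6)=-10949, T(7)=-32791, T(8)=-98429, T(9)=-295231, T(10)=-885749, T(11)=-2657191, T(12)=-7971629, T(13)=-23914831; answer -23914831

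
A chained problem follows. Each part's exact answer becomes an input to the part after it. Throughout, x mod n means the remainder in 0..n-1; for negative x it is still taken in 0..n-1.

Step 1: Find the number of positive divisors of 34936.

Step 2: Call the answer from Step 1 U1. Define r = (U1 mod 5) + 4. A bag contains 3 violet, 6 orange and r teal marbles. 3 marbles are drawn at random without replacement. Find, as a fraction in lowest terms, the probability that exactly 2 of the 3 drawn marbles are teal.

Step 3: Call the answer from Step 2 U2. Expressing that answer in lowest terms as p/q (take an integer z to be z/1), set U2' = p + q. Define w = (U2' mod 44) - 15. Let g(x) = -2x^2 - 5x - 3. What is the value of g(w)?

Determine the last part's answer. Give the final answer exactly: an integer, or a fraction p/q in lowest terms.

Step 1: 34936 = 2^3 * 11 * 397; number of divisors = (3+1) * (1+1) * (1+1) = 16; answer 16
Step 2: U1 = 16; r = 5; total draws C(14,3) = 364; favorable C(5,2)*C(9,1) = 90; P = 45/182; answer 45/182
Step 3: U2 = 45/182; threaded value p + q = 227; w = -8; -2*(-8)^2 - 5*(-8)^1 - 3 = (-128) + (40) + (-3) = -91; answer -91

-91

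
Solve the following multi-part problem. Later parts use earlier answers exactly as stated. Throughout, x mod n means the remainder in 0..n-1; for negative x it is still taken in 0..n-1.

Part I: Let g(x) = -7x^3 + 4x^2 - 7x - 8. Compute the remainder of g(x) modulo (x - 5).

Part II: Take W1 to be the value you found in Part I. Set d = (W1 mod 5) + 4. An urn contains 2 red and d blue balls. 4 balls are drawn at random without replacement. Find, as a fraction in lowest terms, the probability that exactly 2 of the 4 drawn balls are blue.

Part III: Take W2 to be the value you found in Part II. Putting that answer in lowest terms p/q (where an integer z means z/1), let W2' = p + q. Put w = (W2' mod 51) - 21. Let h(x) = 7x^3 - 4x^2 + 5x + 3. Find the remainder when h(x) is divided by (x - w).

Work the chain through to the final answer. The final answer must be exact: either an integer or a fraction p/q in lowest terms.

Part I: remainder = value at the root: -7*(5)^3 + 4*(5)^2 - 7*(5)^1 - 8 = (-875) + (100) + (-35) + (-8) = -818; answer -818
Part II: W1 = -818; d = 6; total draws C(8,4) = 70; favorable C(6,2)*C(2,2) = 15; P = 3/14; answer 3/14
Part III: W2 = 3/14; threaded value p + q = 17; w = -4; remainder = value at the root: 7*(-4)^3 - 4*(-4)^2 + 5*(-4)^1 + 3 = (-448) + (-64) + (-20) + (3) = -529; answer -529

-529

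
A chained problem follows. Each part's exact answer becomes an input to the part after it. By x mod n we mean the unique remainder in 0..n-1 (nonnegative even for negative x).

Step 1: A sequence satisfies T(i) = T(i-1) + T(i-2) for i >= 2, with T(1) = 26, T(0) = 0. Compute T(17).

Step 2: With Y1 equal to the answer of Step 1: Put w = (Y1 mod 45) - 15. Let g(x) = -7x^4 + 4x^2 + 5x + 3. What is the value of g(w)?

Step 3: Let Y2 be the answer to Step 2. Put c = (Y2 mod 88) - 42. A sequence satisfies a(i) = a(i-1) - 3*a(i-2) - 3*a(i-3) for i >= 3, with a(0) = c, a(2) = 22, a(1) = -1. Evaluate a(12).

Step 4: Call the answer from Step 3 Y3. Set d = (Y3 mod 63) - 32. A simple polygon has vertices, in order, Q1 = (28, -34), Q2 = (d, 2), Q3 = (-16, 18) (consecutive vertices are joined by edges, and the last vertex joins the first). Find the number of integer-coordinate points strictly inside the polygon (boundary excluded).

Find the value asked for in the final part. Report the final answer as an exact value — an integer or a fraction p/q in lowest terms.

Step 1: T(2) = 1*(26) + 1*(0) = 26; iterating: T(2)=26, T(3)=52, T(4)=78, T(5)=130, T(6)=208, T(7)=338, T(8)=546, T(9)=884, T(10)=1430, T(11)=2314, T(12)=3744, T(13)=6058, T(14)=9802, T(15)=15860, T(16)=25662, T(17)=41522; answer 41522
Step 2: Y1 = 41522; w = 17; -7*(17)^4 + 4*(17)^2 + 5*(17)^1 + 3 = (-584647) + (1156) + (85) + (3) = -583403; answer -583403
Step 3: Y2 = -583403; c = -5; a(3) = 1*(22) - 3*(-1) - 3*(-5) = 40; iterating: a(3)=40, a(4)=-23, a(5)=-209, a(6)=-260, a(7)=436, a(8)=1843, a(9)=1315, a(10)=-5522, a(11)=-14996, a(12)=-2375; answer -2375
Step 4: Y3 = -2375; d = -13; cross terms: (28*2 - -13*-34)=-386, (-13*18 - -16*2)=-202, (-16*-34 - 28*18)=40; twice the area = |-548| = 548; area = 274; boundary points = 1 + 1 + 4 = 6; strictly interior points = area - boundary/2 + 1 = 272; answer 272

272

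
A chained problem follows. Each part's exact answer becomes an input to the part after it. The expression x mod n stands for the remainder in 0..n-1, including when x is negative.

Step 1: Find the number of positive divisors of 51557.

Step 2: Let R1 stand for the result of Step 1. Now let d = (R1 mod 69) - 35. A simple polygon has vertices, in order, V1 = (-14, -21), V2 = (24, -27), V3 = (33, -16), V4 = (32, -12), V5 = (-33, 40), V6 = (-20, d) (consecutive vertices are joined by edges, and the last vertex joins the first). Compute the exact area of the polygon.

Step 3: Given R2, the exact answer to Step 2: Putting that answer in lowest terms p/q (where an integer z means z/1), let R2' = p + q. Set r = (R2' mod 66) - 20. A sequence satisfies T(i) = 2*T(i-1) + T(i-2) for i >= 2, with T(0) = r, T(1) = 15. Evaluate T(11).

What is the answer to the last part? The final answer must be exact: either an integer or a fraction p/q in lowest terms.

Step 1: 51557 = 11 * 43 * 109; number of divisors = (1+1) * (1+1) * (1+1) = 8; answer 8
Step 2: R1 = 8; d = -27; cross terms: (-14*-27 - 24*-21)=882, (24*-16 - 33*-27)=507, (33*-12 - 32*-16)=116, (32*40 - -33*-12)=884, (-33*-27 - -20*40)=1691, (-20*-21 - -14*-27)=42; twice the area = |4122| = 4122; area = 2061; answer 2061
Step 3: R2 = 2061; threaded value p + q = 2062; r = -4; T(2) = 2*(15) + 1*(-4) = 26; iterating: T(2)=26, T(3)=67, T(4)=160, T(5)=387, T(6)=934, T(7)=2255, T(8)=5444, T(9)=13143, T(10)=31730, T(11)=76603; answer 76603

76603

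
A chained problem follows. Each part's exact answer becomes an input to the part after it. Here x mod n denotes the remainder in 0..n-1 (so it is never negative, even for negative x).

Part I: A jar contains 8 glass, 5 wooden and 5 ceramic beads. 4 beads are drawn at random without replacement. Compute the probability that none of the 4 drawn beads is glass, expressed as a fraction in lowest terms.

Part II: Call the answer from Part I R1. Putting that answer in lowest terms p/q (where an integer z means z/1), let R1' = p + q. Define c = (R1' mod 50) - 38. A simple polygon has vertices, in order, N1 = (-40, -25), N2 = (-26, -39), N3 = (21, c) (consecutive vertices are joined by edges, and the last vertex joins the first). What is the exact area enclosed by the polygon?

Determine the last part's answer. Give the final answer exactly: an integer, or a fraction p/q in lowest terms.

399

Part I: total draws C(18,4) = 3060; favorable C(10,4) = 210; P = 7/102; answer 7/102
Part II: R1 = 7/102; threaded value p + q = 109; c = -29; cross terms: (-40*-39 - -26*-25)=910, (-26*-29 - 21*-39)=1573, (21*-25 - -40*-29)=-1685; twice the area = |798| = 798; area = 399; answer 399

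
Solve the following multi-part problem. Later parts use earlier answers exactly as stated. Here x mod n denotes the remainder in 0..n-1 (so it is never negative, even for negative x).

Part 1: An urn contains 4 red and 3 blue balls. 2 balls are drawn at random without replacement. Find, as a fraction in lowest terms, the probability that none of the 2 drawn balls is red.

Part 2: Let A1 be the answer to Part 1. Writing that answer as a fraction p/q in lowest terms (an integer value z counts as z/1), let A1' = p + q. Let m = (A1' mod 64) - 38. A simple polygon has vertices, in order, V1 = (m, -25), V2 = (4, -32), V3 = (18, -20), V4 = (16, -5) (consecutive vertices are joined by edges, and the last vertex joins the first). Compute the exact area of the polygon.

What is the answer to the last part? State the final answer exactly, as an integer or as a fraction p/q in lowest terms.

Part 1: total draws C(7,2) = 21; favorable C(3,2) = 3; P = 1/7; answer 1/7
Part 2: A1 = 1/7; threaded value p + q = 8; m = -30; cross terms: (-30*-32 - 4*-25)=1060, (4*-20 - 18*-32)=496, (18*-5 - 16*-20)=230, (16*-25 - -30*-5)=-550; twice the area = |1236| = 1236; area = 618; answer 618

618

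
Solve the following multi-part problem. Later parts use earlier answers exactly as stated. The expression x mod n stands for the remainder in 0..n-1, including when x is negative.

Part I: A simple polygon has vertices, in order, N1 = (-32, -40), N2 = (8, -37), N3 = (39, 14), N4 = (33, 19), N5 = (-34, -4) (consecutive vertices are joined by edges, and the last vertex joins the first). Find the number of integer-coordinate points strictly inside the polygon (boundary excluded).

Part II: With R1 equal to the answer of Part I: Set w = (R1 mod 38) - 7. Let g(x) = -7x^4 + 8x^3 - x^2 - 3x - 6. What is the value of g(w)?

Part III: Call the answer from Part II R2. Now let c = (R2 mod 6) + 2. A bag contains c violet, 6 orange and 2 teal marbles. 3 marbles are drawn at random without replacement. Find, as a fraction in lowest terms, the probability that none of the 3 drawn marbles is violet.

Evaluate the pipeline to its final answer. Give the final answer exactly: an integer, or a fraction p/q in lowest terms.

Part I: cross terms: (-32*-37 - 8*-40)=1504, (8*14 - 39*-37)=1555, (39*19 - 33*14)=279, (33*-4 - -34*19)=514, (-34*-40 - -32*-4)=1232; twice the area = |5084| = 5084; area = 2542; boundary points = 1 + 1 + 1 + 1 + 2 = 6; strictly interior points = area - boundary/2 + 1 = 2540; answer 2540
Part II: R1 = 2540; w = 25; -7*(25)^4 + 8*(25)^3 - 1*(25)^2 - 3*(25)^1 - 6 = (-2734375) + (125000) + (-625) + (-75) + (-6) = -2610081; answer -2610081
Part III: R2 = -2610081; c = 5; total draws C(13,3) = 286; favorable C(8,3) = 56; P = 28/143; answer 28/143

28/143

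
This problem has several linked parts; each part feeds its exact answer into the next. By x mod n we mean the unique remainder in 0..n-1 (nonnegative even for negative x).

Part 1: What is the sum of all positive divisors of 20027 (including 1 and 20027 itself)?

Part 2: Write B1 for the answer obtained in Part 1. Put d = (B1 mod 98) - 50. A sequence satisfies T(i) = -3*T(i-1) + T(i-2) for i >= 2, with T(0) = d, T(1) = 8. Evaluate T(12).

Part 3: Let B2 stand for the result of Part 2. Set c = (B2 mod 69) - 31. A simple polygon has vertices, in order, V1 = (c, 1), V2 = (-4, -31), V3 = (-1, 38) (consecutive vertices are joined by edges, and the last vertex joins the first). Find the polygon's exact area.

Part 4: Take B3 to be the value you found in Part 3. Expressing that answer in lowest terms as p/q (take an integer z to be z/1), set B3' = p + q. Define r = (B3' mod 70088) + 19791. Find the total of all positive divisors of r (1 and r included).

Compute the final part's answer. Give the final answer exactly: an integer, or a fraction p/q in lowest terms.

40800

Part 1: 20027 = 7 * 2861; sigma = (1 + 7) * (1 + 2861) = 8 * 2862 = 22896; answer 22896
Part 2: B1 = 22896; d = 12; T(2) = -3*(8) + 1*(12) = -12; iterating: T(2)=-12, T(3)=44, T(4)=-144, T(5)=476, T(6)=-1572, T(7)=5192, T(8)=-17148, T(9)=56636, T(10)=-187056, T(11)=617804, T(12)=-2040468; answer -2040468
Part 3: B2 = -2040468; c = -31; cross terms: (-31*-31 - -4*1)=965, (-4*38 - -1*-31)=-183, (-1*1 - -31*38)=1177; twice the area = |1959| = 1959; area = 1959/2; answer 1959/2
Part 4: B3 = 1959/2; threaded value p + q = 1961; r = 21752; 21752 = 2^3 * 2719; sigma = (1 + 2 + 4 + 8) * (1 + 2719) = 15 * 2720 = 40800; answer 40800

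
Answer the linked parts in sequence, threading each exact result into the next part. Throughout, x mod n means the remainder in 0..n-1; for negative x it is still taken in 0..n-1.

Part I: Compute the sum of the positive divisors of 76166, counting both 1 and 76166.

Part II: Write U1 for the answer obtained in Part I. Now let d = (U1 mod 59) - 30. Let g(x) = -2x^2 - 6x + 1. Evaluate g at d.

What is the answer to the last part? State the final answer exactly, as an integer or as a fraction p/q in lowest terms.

Part I: 76166 = 2 * 38083; sigma = (1 + 2) * (1 + 38083) = 3 * 38084 = 114252; answer 114252
Part II: U1 = 114252; d = -2; -2*(-2)^2 - 6*(-2)^1 + 1 = (-8) + (12) + (1) = 5; answer 5

5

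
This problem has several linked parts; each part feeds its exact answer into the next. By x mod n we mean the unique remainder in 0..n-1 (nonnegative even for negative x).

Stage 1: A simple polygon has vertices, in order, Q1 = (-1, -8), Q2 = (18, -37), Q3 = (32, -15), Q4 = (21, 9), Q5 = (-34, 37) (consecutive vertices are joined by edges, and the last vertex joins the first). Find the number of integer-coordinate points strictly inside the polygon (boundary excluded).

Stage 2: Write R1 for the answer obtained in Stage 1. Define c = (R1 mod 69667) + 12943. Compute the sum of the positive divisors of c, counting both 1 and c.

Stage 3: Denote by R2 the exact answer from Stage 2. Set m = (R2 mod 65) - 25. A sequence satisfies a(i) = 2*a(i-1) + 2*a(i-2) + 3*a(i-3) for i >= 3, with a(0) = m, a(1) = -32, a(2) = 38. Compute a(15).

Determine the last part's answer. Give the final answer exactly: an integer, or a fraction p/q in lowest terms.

Stage 1: cross terms: (-1*-37 - 18*-8)=181, (18*-15 - 32*-37)=914, (32*9 - 21*-15)=603, (21*37 - -34*9)=1083, (-34*-8 - -1*37)=309; twice the area = |3090| = 3090; area = 1545; boundary points = 1 + 2 + 1 + 1 + 3 = 8; strictly interior points = area - boundary/2 + 1 = 1542; answer 1542
Stage 2: R1 = 1542; c = 14485; 14485 = 5 * 2897; sigma = (1 + 5) * (1 + 2897) = 6 * 2898 = 17388; answer 17388
Stage 3: R2 = 17388; m = 8; a(3) = 2*(38) + 2*(-32) + 3*(8) = 36; iterating: a(3)=36, a(4)=52, a(5)=290, a(6)=792, a(7)=2320, a(8)=7094, a(9)=21204, a(10)=63556, a(11)=190802, a(12)=572328, a(13)=1716928, a(14)=5150918, a(15)=15452676; answer 15452676

15452676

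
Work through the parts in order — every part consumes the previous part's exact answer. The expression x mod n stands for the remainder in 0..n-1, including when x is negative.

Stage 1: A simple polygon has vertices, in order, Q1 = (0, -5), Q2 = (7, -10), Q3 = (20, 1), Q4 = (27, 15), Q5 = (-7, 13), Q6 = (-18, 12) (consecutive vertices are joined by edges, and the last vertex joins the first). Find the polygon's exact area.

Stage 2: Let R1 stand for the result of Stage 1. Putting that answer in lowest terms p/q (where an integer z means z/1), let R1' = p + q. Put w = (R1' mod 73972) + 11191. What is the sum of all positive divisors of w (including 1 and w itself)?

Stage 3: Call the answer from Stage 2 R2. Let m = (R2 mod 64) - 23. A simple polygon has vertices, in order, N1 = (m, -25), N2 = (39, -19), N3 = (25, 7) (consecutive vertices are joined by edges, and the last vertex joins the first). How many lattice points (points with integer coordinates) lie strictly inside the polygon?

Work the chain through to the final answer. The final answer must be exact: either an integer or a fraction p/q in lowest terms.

421

Stage 1: cross terms: (0*-10 - 7*-5)=35, (7*1 - 20*-10)=207, (20*15 - 27*1)=273, (27*13 - -7*15)=456, (-7*12 - -18*13)=150, (-18*-5 - 0*12)=90; twice the area = |1211| = 1211; area = 1211/2; answer 1211/2
Stage 2: R1 = 1211/2; threaded value p + q = 1213; w = 12404; 12404 = 2^2 * 7 * 443; sigma = (1 + 2 + 4) * (1 + 7) * (1 + 443) = 7 * 8 * 444 = 24864; answer 24864
Stage 3: R2 = 24864; m = 9; cross terms: (9*-19 - 39*-25)=804, (39*7 - 25*-19)=748, (25*-25 - 9*7)=-688; twice the area = |864| = 864; area = 432; boundary points = 6 + 2 + 16 = 24; strictly interior points = area - boundary/2 + 1 = 421; answer 421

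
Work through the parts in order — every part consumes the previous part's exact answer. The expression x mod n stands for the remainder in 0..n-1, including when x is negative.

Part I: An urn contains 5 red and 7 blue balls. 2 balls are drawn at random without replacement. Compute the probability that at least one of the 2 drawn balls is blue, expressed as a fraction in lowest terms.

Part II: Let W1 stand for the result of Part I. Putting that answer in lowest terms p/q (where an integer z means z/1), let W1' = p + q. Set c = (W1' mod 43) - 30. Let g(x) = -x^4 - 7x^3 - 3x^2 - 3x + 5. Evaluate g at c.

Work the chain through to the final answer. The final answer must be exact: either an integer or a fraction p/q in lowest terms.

Part I: total draws C(12,2) = 66; complement C(5,2) = 10; favorable 66 - 10 = 56; P = 28/33; answer 28/33
Part II: W1 = 28/33; threaded value p + q = 61; c = -12; -1*(-12)^4 - 7*(-12)^3 - 3*(-12)^2 - 3*(-12)^1 + 5 = (-20736) + (12096) + (-432) + (36) + (5) = -9031; answer -9031

-9031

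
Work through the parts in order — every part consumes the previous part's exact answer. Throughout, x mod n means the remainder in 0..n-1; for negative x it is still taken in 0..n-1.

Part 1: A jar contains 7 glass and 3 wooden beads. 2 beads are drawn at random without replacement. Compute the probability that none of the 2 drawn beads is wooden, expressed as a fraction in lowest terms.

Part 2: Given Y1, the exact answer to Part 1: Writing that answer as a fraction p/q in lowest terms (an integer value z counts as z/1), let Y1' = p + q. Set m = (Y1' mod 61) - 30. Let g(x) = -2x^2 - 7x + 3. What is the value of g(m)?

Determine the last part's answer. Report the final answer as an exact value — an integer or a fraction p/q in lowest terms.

Part 1: total draws C(10,2) = 45; favorable C(7,2) = 21; P = 7/15; answer 7/15
Part 2: Y1 = 7/15; threaded value p + q = 22; m = -8; -2*(-8)^2 - 7*(-8)^1 + 3 = (-128) + (56) + (3) = -69; answer -69

-69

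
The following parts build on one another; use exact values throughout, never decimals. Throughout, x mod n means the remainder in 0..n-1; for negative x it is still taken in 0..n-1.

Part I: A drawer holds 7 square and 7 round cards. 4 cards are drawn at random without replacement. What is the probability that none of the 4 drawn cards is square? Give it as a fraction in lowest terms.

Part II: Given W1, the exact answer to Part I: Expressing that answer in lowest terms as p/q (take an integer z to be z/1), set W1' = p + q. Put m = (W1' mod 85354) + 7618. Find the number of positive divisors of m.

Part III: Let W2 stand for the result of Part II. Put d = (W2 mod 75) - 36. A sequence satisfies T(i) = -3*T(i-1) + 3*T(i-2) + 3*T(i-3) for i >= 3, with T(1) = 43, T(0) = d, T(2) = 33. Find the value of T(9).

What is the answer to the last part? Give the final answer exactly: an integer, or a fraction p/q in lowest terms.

Part I: total draws C(14,4) = 1001; favorable C(7,4) = 35; P = 5/143; answer 5/143
Part II: W1 = 5/143; threaded value p + q = 148; m = 7766; 7766 = 2 * 11 * 353; number of divisors = (1+1) * (1+1) * (1+1) = 8; answer 8
Part III: W2 = 8; d = -28; T(3) = -3*(33) + 3*(43) + 3*(-28) = -54; iterating: T(3)=-54, T(4)=390, T(5)=-1233, T(6)=4707, T(7)=-16650, T(8)=60372, T(9)=-216945; answer -216945

-216945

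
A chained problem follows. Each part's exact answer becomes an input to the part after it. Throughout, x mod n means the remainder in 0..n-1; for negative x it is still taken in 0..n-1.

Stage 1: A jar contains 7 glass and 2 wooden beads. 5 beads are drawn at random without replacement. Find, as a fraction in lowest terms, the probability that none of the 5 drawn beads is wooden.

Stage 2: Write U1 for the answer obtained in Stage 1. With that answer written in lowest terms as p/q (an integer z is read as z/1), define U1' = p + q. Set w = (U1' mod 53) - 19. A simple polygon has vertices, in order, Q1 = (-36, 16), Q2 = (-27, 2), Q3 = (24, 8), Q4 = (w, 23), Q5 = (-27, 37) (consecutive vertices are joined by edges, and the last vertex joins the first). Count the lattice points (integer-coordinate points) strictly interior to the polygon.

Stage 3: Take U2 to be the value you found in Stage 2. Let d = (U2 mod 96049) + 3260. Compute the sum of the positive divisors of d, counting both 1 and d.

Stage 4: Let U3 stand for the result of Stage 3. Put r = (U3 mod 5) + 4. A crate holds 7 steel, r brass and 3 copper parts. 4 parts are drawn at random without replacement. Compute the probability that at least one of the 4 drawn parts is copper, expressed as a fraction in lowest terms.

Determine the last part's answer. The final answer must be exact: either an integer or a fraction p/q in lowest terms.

17/28

Stage 1: total draws C(9,5) = 126; favorable C(7,5) = 21; P = 1/6; answer 1/6
Stage 2: U1 = 1/6; threaded value p + q = 7; w = -12; cross terms: (-36*2 - -27*16)=360, (-27*8 - 24*2)=-264, (24*23 - -12*8)=648, (-12*37 - -27*23)=177, (-27*16 - -36*37)=900; twice the area = |1821| = 1821; area = 1821/2; boundary points = 1 + 3 + 3 + 1 + 3 = 11; strictly interior points = area - boundary/2 + 1 = 906; answer 906
Stage 3: U2 = 906; d = 4166; 4166 = 2 * 2083; sigma = (1 + 2) * (1 + 2083) = 3 * 2084 = 6252; answer 6252
Stage 4: U3 = 6252; r = 6; total draws C(16,4) = 1820; complement C(13,4) = 715; favorable 1820 - 715 = 1105; P = 17/28; answer 17/28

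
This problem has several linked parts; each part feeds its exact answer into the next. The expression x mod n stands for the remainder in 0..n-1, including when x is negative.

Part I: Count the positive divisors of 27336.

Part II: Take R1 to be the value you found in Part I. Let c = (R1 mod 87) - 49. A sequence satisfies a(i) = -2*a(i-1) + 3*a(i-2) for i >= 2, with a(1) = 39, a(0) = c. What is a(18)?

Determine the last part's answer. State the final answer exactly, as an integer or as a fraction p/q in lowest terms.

Part I: 27336 = 2^3 * 3 * 17 * 67; number of divisors = (3+1) * (1+1) * (1+1) * (1+1) = 32; answer 32
Part II: R1 = 32; c = -17; a(2) = -2*(39) + 3*(-17) = -129; iterating: a(2)=-129, a(3)=375, a(4)=-1137, a(5)=3399, a(6)=-10209, a(7)=30615, a(8)=-91857, a(9)=275559, a(10)=-826689, a(11)=2480055, a(12)=-7440177, a(13)=22320519, a(14)=-66961569, a(15)=200884695, a(16)=-602654097, a(17)=1807962279, a(18)=-5423886849; answer -5423886849

-5423886849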